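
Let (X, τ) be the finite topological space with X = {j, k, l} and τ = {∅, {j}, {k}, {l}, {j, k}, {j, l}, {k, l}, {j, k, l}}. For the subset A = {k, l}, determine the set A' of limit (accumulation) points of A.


A' = ∅

For each x ∈ X, list the open sets U ∈ τ with x ∈ U, then check whether U ∩ (A ∖ {x}) ≠ ∅ for every such U.
  x = j: open {j} ∋ x has {j} ∩ (A ∖ {j}) = ∅, so x is NOT a limit point.
  x = k: open {k} ∋ x has {k} ∩ (A ∖ {k}) = ∅, so x is NOT a limit point.
  x = l: open {l} ∋ x has {l} ∩ (A ∖ {l}) = ∅, so x is NOT a limit point.
Collecting: A' = ∅.


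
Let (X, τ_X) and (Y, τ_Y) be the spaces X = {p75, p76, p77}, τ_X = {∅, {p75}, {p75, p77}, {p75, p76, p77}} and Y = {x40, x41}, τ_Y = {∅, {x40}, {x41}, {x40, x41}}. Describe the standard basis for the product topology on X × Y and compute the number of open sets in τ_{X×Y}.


Basis B = {∅ × ∅, {p75} × {x40}, {p75} × {x41}, {p75} × {x40, x41}, {p75, p77} × {x40}, {p75, p77} × {x41}, {p75, p76, p77} × {x40}, {p75, p76, p77} × {x41}, {p75, p77} × {x40, x41}, {p75, p76, p77} × {x40, x41}}; |τ_{X×Y}| = 16.

Enumerate products U × V with U ∈ τ_X, V ∈ τ_Y (deduplicated):
  ∅ × ∅ = {} (∅)
  {p75} × {x40} = {(p75,x40)}
  {p75} × {x41} = {(p75,x41)}
  {p75} × {x40, x41} = {(p75,x40), (p75,x41)}
  {p75, p77} × {x40} = {(p75,x40), (p77,x40)}
  {p75, p77} × {x41} = {(p75,x41), (p77,x41)}
  {p75, p76, p77} × {x40} = {(p75,x40), (p76,x40), (p77,x40)}
  {p75, p76, p77} × {x41} = {(p75,x41), (p76,x41), (p77,x41)}
  {p75, p77} × {x40, x41} = {(p75,x40), (p75,x41), (p77,x40), (p77,x41)}
  {p75, p76, p77} × {x40, x41} = {(p75,x40), (p75,x41), (p76,x40), (p76,x41), (p77,x40), (p77,x41)}
These 10 distinct sets form the basis B.
Close under arbitrary unions to get τ_{X×Y}; counting gives |τ_{X×Y}| = 16.


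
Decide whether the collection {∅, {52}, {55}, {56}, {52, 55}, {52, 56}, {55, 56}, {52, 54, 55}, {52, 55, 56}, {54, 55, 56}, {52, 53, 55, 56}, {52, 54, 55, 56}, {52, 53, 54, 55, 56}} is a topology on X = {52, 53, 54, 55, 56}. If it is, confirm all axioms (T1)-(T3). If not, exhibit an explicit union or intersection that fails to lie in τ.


τ is NOT a topology on X.

Axiom (T1): ∅ ∈ τ? Yes; X ∈ τ? Yes.
Axiom (T2/T3): check pairwise unions and intersections of members of τ.
Counterexample for (T3): {52, 54, 55} ∩ {54, 55, 56} = {54, 55} ∉ τ. Therefore τ is NOT a topology.


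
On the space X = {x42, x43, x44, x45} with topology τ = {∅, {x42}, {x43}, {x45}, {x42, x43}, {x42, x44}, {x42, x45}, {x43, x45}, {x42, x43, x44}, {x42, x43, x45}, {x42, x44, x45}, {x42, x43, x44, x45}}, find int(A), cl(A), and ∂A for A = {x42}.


int(A) = {x42}, cl(A) = {x42, x44}, ∂A = {x44}.

Closed sets in (X, τ) are complements of opens:
  closed(X, τ) = {∅, {x43}, {x44}, {x45}, {x42, x44}, {x43, x44}, {x43, x45}, {x44, x45}, {x42, x43, x44}, {x42, x44, x45}, {x43, x44, x45}, {x42, x43, x44, x45}}.
int(A) = ⋃ {U ∈ τ : U ⊆ A}. Opens contained in A: ∅, {x42}.
Taking the union of these: int(A) = {x42}.
cl(A) = ⋂ {C closed : A ⊆ C}. Closed sets containing A: {x42, x44}, {x42, x43, x44}, {x42, x44, x45}, {x42, x43, x44, x45}.
Intersecting these: cl(A) = {x42, x44}.
∂A = cl(A) ∖ int(A) = {x42, x44} ∖ {x42} = {x44}.


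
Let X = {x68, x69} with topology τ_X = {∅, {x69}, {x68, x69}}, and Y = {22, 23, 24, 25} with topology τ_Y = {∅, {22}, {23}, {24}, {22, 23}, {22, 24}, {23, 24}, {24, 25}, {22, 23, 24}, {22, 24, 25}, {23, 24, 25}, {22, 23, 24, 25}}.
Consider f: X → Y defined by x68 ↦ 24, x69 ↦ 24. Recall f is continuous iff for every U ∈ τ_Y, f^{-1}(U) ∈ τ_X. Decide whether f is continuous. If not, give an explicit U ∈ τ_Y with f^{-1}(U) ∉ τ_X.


f IS continuous.

Compute f^{-1}(U) for each U ∈ τ_Y:
  U = ∅: f^{-1}(U) = ∅ ∈ τ_X ✓.
  U = {22}: f^{-1}(U) = ∅ ∈ τ_X ✓.
  U = {23}: f^{-1}(U) = ∅ ∈ τ_X ✓.
  U = {24}: f^{-1}(U) = {x68, x69} ∈ τ_X ✓.
  U = {22, 23}: f^{-1}(U) = ∅ ∈ τ_X ✓.
  U = {22, 24}: f^{-1}(U) = {x68, x69} ∈ τ_X ✓.
  U = {23, 24}: f^{-1}(U) = {x68, x69} ∈ τ_X ✓.
  U = {24, 25}: f^{-1}(U) = {x68, x69} ∈ τ_X ✓.
  U = {22, 23, 24}: f^{-1}(U) = {x68, x69} ∈ τ_X ✓.
  U = {22, 24, 25}: f^{-1}(U) = {x68, x69} ∈ τ_X ✓.
  U = {23, 24, 25}: f^{-1}(U) = {x68, x69} ∈ τ_X ✓.
  U = {22, 23, 24, 25}: f^{-1}(U) = {x68, x69} ∈ τ_X ✓.
Every preimage lies in τ_X, so f IS continuous.


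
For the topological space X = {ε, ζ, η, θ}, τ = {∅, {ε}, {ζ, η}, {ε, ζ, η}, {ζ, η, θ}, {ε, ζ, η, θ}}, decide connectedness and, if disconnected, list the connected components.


(X, τ) is disconnected; components = [{ε}, {ζ, η, θ}].

Find clopen sets (U ∈ τ with X ∖ U ∈ τ):
  U = ∅, X ∖ U = {ε, ζ, η, θ} — both open, so U is clopen.
  U = {ε}, X ∖ U = {ζ, η, θ} — both open, so U is clopen.
  U = {ζ, η, θ}, X ∖ U = {ε} — both open, so U is clopen.
  U = {ε, ζ, η, θ}, X ∖ U = ∅ — both open, so U is clopen.
Nontrivial clopen(s) exist: e.g. {ε}. So (X, τ) is disconnected.
Compute connected components by grouping points that agree on all clopens:
  component: {ε}
  component: {ζ, η, θ}


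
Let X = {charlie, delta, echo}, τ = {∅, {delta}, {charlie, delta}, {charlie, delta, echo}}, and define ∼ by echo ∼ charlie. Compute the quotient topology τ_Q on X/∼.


X/∼ = {[charlie=echo], [delta]}; |τ_Q| = 3.

Equivalence classes: [charlie=echo], [delta].
Quotient map π: X → X/∼ sends charlie ↦ [charlie=echo], delta ↦ [delta], echo ↦ [charlie=echo].
For each subset V ⊆ X/∼, compute π^{-1}(V) ⊆ X and check whether π^{-1}(V) ∈ τ. V is open in τ_Q iff π^{-1}(V) ∈ τ.
  V = {}: π^{-1}(V) = ∅ ∈ τ ✓.
  V = {[charlie=echo]}: π^{-1}(V) = {charlie, echo} ∉ τ ✗.
  V = {[delta]}: π^{-1}(V) = {delta} ∈ τ ✓.
  V = {[charlie=echo], [delta]}: π^{-1}(V) = {charlie, delta, echo} ∈ τ ✓.
Open sets in the quotient: τ_Q = {{}, {[delta]}, {[charlie=echo], [delta]}} (3 elements).


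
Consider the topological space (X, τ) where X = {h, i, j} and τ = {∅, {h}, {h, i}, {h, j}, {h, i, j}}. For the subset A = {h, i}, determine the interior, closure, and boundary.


int(A) = {h, i}, cl(A) = {h, i, j}, ∂A = {j}.

Closed sets in (X, τ) are complements of opens:
  closed(X, τ) = {∅, {i}, {j}, {i, j}, {h, i, j}}.
int(A) = ⋃ {U ∈ τ : U ⊆ A}. Opens contained in A: ∅, {h}, {h, i}.
Taking the union of these: int(A) = {h, i}.
cl(A) = ⋂ {C closed : A ⊆ C}. Closed sets containing A: {h, i, j}.
Intersecting these: cl(A) = {h, i, j}.
∂A = cl(A) ∖ int(A) = {h, i, j} ∖ {h, i} = {j}.


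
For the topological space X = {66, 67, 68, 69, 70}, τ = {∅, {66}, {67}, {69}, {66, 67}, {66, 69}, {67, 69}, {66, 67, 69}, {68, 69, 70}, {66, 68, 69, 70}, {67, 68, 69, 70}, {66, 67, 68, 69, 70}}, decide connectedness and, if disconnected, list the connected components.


(X, τ) is disconnected; components = [{66}, {67}, {68, 69, 70}].

Find clopen sets (U ∈ τ with X ∖ U ∈ τ):
  U = ∅, X ∖ U = {66, 67, 68, 69, 70} — both open, so U is clopen.
  U = {66}, X ∖ U = {67, 68, 69, 70} — both open, so U is clopen.
  U = {67}, X ∖ U = {66, 68, 69, 70} — both open, so U is clopen.
  U = {66, 67}, X ∖ U = {68, 69, 70} — both open, so U is clopen.
  U = {68, 69, 70}, X ∖ U = {66, 67} — both open, so U is clopen.
  U = {66, 68, 69, 70}, X ∖ U = {67} — both open, so U is clopen.
  U = {67, 68, 69, 70}, X ∖ U = {66} — both open, so U is clopen.
  U = {66, 67, 68, 69, 70}, X ∖ U = ∅ — both open, so U is clopen.
Nontrivial clopen(s) exist: e.g. {68, 69, 70}. So (X, τ) is disconnected.
Compute connected components by grouping points that agree on all clopens:
  component: {66}
  component: {67}
  component: {68, 69, 70}


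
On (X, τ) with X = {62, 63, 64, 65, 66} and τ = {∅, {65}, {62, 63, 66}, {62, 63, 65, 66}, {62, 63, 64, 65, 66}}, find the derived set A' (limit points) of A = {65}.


A' = {64}

For each x ∈ X, list the open sets U ∈ τ with x ∈ U, then check whether U ∩ (A ∖ {x}) ≠ ∅ for every such U.
  x = 62: open {62, 63, 66} ∋ x has {62, 63, 66} ∩ (A ∖ {62}) = ∅, so x is NOT a limit point.
  x = 63: open {62, 63, 66} ∋ x has {62, 63, 66} ∩ (A ∖ {63}) = ∅, so x is NOT a limit point.
  x = 64: opens ∋ x are {62, 63, 64, 65, 66}; each meets A ∖ {64}, so x IS a limit point.
  x = 65: open {65} ∋ x has {65} ∩ (A ∖ {65}) = ∅, so x is NOT a limit point.
  x = 66: open {62, 63, 66} ∋ x has {62, 63, 66} ∩ (A ∖ {66}) = ∅, so x is NOT a limit point.
Collecting: A' = {64}.


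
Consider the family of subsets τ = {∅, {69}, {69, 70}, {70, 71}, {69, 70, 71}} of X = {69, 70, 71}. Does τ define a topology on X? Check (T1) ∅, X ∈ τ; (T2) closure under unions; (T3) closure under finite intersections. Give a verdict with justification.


τ is NOT a topology on X.

Axiom (T1): ∅ ∈ τ? Yes; X ∈ τ? Yes.
Axiom (T2/T3): check pairwise unions and intersections of members of τ.
Counterexample for (T3): {69, 70} ∩ {70, 71} = {70} ∉ τ. Therefore τ is NOT a topology.


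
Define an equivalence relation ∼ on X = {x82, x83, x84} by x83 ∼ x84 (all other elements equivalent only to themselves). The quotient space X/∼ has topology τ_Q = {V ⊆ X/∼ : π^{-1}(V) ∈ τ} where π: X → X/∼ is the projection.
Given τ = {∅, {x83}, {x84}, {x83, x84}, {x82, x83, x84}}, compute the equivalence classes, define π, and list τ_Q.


X/∼ = {[x82], [x83=x84]}; |τ_Q| = 3.

Equivalence classes: [x82], [x83=x84].
Quotient map π: X → X/∼ sends x82 ↦ [x82], x83 ↦ [x83=x84], x84 ↦ [x83=x84].
For each subset V ⊆ X/∼, compute π^{-1}(V) ⊆ X and check whether π^{-1}(V) ∈ τ. V is open in τ_Q iff π^{-1}(V) ∈ τ.
  V = {}: π^{-1}(V) = ∅ ∈ τ ✓.
  V = {[x82]}: π^{-1}(V) = {x82} ∉ τ ✗.
  V = {[x83=x84]}: π^{-1}(V) = {x83, x84} ∈ τ ✓.
  V = {[x82], [x83=x84]}: π^{-1}(V) = {x82, x83, x84} ∈ τ ✓.
Open sets in the quotient: τ_Q = {{}, {[x83=x84]}, {[x82], [x83=x84]}} (3 elements).


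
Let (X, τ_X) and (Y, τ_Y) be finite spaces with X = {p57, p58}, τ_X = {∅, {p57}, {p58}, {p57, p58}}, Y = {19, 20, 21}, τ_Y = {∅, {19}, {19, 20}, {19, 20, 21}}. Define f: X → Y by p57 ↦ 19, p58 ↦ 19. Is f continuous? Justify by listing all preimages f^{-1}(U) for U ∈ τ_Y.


f IS continuous.

Compute f^{-1}(U) for each U ∈ τ_Y:
  U = ∅: f^{-1}(U) = ∅ ∈ τ_X ✓.
  U = {19}: f^{-1}(U) = {p57, p58} ∈ τ_X ✓.
  U = {19, 20}: f^{-1}(U) = {p57, p58} ∈ τ_X ✓.
  U = {19, 20, 21}: f^{-1}(U) = {p57, p58} ∈ τ_X ✓.
Every preimage lies in τ_X, so f IS continuous.


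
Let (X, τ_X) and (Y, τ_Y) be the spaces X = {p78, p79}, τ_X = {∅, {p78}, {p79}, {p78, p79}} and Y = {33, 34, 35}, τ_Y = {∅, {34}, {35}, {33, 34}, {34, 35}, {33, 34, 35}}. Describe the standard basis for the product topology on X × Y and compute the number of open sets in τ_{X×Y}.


Basis B = {∅ × ∅, {p78} × {34}, {p78} × {35}, {p79} × {34}, {p79} × {35}, {p78} × {33, 34}, {p78} × {34, 35}, {p78, p79} × {34}, {p78, p79} × {35}, {p79} × {33, 34}, {p79} × {34, 35}, {p78} × {33, 34, 35}, {p79} × {33, 34, 35}, {p78, p79} × {33, 34}, {p78, p79} × {34, 35}, {p78, p79} × {33, 34, 35}}; |τ_{X×Y}| = 36.

Enumerate products U × V with U ∈ τ_X, V ∈ τ_Y (deduplicated):
  ∅ × ∅ = {} (∅)
  {p78} × {34} = {(p78,34)}
  {p78} × {35} = {(p78,35)}
  {p79} × {34} = {(p79,34)}
  {p79} × {35} = {(p79,35)}
  {p78} × {33, 34} = {(p78,33), (p78,34)}
  {p78} × {34, 35} = {(p78,34), (p78,35)}
  {p78, p79} × {34} = {(p78,34), (p79,34)}
  {p78, p79} × {35} = {(p78,35), (p79,35)}
  {p79} × {33, 34} = {(p79,33), (p79,34)}
  {p79} × {34, 35} = {(p79,34), (p79,35)}
  {p78} × {33, 34, 35} = {(p78,33), (p78,34), (p78,35)}
  {p79} × {33, 34, 35} = {(p79,33), (p79,34), (p79,35)}
  {p78, p79} × {33, 34} = {(p78,33), (p78,34), (p79,33), (p79,34)}
  {p78, p79} × {34, 35} = {(p78,34), (p78,35), (p79,34), (p79,35)}
  {p78, p79} × {33, 34, 35} = {(p78,33), (p78,34), (p78,35), (p79,33), (p79,34), (p79,35)}
These 16 distinct sets form the basis B.
Close under arbitrary unions to get τ_{X×Y}; counting gives |τ_{X×Y}| = 36.


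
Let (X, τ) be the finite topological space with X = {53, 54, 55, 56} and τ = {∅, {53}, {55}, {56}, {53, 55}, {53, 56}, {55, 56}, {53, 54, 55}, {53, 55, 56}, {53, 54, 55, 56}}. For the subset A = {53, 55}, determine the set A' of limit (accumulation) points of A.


A' = {54}

For each x ∈ X, list the open sets U ∈ τ with x ∈ U, then check whether U ∩ (A ∖ {x}) ≠ ∅ for every such U.
  x = 53: open {53} ∋ x has {53} ∩ (A ∖ {53}) = ∅, so x is NOT a limit point.
  x = 54: opens ∋ x are {53, 54, 55}, {53, 54, 55, 56}; each meets A ∖ {54}, so x IS a limit point.
  x = 55: open {55} ∋ x has {55} ∩ (A ∖ {55}) = ∅, so x is NOT a limit point.
  x = 56: open {56} ∋ x has {56} ∩ (A ∖ {56}) = ∅, so x is NOT a limit point.
Collecting: A' = {54}.


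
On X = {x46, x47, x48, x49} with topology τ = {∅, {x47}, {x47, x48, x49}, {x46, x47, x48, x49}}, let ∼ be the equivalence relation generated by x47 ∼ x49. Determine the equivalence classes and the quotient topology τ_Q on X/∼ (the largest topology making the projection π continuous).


X/∼ = {[x46], [x47=x49], [x48]}; |τ_Q| = 3.

Equivalence classes: [x46], [x47=x49], [x48].
Quotient map π: X → X/∼ sends x46 ↦ [x46], x47 ↦ [x47=x49], x48 ↦ [x48], x49 ↦ [x47=x49].
For each subset V ⊆ X/∼, compute π^{-1}(V) ⊆ X and check whether π^{-1}(V) ∈ τ. V is open in τ_Q iff π^{-1}(V) ∈ τ.
  V = {}: π^{-1}(V) = ∅ ∈ τ ✓.
  V = {[x46]}: π^{-1}(V) = {x46} ∉ τ ✗.
  V = {[x47=x49]}: π^{-1}(V) = {x47, x49} ∉ τ ✗.
  V = {[x46], [x47=x49]}: π^{-1}(V) = {x46, x47, x49} ∉ τ ✗.
  V = {[x48]}: π^{-1}(V) = {x48} ∉ τ ✗.
  V = {[x46], [x48]}: π^{-1}(V) = {x46, x48} ∉ τ ✗.
  V = {[x47=x49], [x48]}: π^{-1}(V) = {x47, x48, x49} ∈ τ ✓.
  V = {[x46], [x47=x49], [x48]}: π^{-1}(V) = {x46, x47, x48, x49} ∈ τ ✓.
Open sets in the quotient: τ_Q = {{}, {[x47=x49], [x48]}, {[x46], [x47=x49], [x48]}} (3 elements).


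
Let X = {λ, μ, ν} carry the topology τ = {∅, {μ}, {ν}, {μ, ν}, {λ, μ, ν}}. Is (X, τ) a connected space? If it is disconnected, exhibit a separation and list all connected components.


(X, τ) is connected.

Find clopen sets (U ∈ τ with X ∖ U ∈ τ):
  U = ∅, X ∖ U = {λ, μ, ν} — both open, so U is clopen.
  U = {λ, μ, ν}, X ∖ U = ∅ — both open, so U is clopen.
Only trivial clopens (∅ and X) exist, so (X, τ) is connected.
Compute connected components by grouping points that agree on all clopens:
  component: {λ, μ, ν}


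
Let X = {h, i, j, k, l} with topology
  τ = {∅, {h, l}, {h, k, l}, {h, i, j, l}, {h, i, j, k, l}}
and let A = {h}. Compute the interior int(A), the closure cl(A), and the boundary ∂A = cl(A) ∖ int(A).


int(A) = ∅, cl(A) = {h, i, j, k, l}, ∂A = {h, i, j, k, l}.

Closed sets in (X, τ) are complements of opens:
  closed(X, τ) = {∅, {k}, {i, j}, {i, j, k}, {h, i, j, k, l}}.
int(A) = ⋃ {U ∈ τ : U ⊆ A}. Opens contained in A: ∅.
Taking the union of these: int(A) = ∅.
cl(A) = ⋂ {C closed : A ⊆ C}. Closed sets containing A: {h, i, j, k, l}.
Intersecting these: cl(A) = {h, i, j, k, l}.
∂A = cl(A) ∖ int(A) = {h, i, j, k, l} ∖ ∅ = {h, i, j, k, l}.


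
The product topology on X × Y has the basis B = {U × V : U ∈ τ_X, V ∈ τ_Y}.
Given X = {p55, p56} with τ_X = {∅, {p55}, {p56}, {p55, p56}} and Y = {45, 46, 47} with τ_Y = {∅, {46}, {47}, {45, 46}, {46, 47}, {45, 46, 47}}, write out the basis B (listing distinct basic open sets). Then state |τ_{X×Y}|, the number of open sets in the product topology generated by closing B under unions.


Basis B = {∅ × ∅, {p55} × {46}, {p55} × {47}, {p56} × {46}, {p56} × {47}, {p55} × {45, 46}, {p55} × {46, 47}, {p55, p56} × {46}, {p55, p56} × {47}, {p56} × {45, 46}, {p56} × {46, 47}, {p55} × {45, 46, 47}, {p56} × {45, 46, 47}, {p55, p56} × {45, 46}, {p55, p56} × {46, 47}, {p55, p56} × {45, 46, 47}}; |τ_{X×Y}| = 36.

Enumerate products U × V with U ∈ τ_X, V ∈ τ_Y (deduplicated):
  ∅ × ∅ = {} (∅)
  {p55} × {46} = {(p55,46)}
  {p55} × {47} = {(p55,47)}
  {p56} × {46} = {(p56,46)}
  {p56} × {47} = {(p56,47)}
  {p55} × {45, 46} = {(p55,45), (p55,46)}
  {p55} × {46, 47} = {(p55,46), (p55,47)}
  {p55, p56} × {46} = {(p55,46), (p56,46)}
  {p55, p56} × {47} = {(p55,47), (p56,47)}
  {p56} × {45, 46} = {(p56,45), (p56,46)}
  {p56} × {46, 47} = {(p56,46), (p56,47)}
  {p55} × {45, 46, 47} = {(p55,45), (p55,46), (p55,47)}
  {p56} × {45, 46, 47} = {(p56,45), (p56,46), (p56,47)}
  {p55, p56} × {45, 46} = {(p55,45), (p55,46), (p56,45), (p56,46)}
  {p55, p56} × {46, 47} = {(p55,46), (p55,47), (p56,46), (p56,47)}
  {p55, p56} × {45, 46, 47} = {(p55,45), (p55,46), (p55,47), (p56,45), (p56,46), (p56,47)}
These 16 distinct sets form the basis B.
Close under arbitrary unions to get τ_{X×Y}; counting gives |τ_{X×Y}| = 36.


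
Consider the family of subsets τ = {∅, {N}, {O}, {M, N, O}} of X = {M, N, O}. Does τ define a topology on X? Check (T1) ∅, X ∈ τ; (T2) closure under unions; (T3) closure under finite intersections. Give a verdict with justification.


τ is NOT a topology on X.

Axiom (T1): ∅ ∈ τ? Yes; X ∈ τ? Yes.
Axiom (T2/T3): check pairwise unions and intersections of members of τ.
Counterexample for (T2): {N} ∪ {O} = {N, O} ∉ τ. Therefore τ is NOT a topology.


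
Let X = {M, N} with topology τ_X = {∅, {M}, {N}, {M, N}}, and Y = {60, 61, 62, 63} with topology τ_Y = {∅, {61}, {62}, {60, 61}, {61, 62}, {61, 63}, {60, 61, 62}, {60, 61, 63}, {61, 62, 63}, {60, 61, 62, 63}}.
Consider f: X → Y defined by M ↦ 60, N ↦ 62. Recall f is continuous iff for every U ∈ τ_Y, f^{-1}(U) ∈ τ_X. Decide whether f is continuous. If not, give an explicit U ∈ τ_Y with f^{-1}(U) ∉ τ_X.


f IS continuous.

Compute f^{-1}(U) for each U ∈ τ_Y:
  U = ∅: f^{-1}(U) = ∅ ∈ τ_X ✓.
  U = {61}: f^{-1}(U) = ∅ ∈ τ_X ✓.
  U = {62}: f^{-1}(U) = {N} ∈ τ_X ✓.
  U = {60, 61}: f^{-1}(U) = {M} ∈ τ_X ✓.
  U = {61, 62}: f^{-1}(U) = {N} ∈ τ_X ✓.
  U = {61, 63}: f^{-1}(U) = ∅ ∈ τ_X ✓.
  U = {60, 61, 62}: f^{-1}(U) = {M, N} ∈ τ_X ✓.
  U = {60, 61, 63}: f^{-1}(U) = {M} ∈ τ_X ✓.
  U = {61, 62, 63}: f^{-1}(U) = {N} ∈ τ_X ✓.
  U = {60, 61, 62, 63}: f^{-1}(U) = {M, N} ∈ τ_X ✓.
Every preimage lies in τ_X, so f IS continuous.


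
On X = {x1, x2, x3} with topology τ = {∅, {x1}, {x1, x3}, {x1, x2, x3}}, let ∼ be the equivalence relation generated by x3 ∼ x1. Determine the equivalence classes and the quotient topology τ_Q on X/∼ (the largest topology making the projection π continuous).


X/∼ = {[x1=x3], [x2]}; |τ_Q| = 3.

Equivalence classes: [x1=x3], [x2].
Quotient map π: X → X/∼ sends x1 ↦ [x1=x3], x2 ↦ [x2], x3 ↦ [x1=x3].
For each subset V ⊆ X/∼, compute π^{-1}(V) ⊆ X and check whether π^{-1}(V) ∈ τ. V is open in τ_Q iff π^{-1}(V) ∈ τ.
  V = {}: π^{-1}(V) = ∅ ∈ τ ✓.
  V = {[x1=x3]}: π^{-1}(V) = {x1, x3} ∈ τ ✓.
  V = {[x2]}: π^{-1}(V) = {x2} ∉ τ ✗.
  V = {[x1=x3], [x2]}: π^{-1}(V) = {x1, x2, x3} ∈ τ ✓.
Open sets in the quotient: τ_Q = {{}, {[x1=x3]}, {[x1=x3], [x2]}} (3 elements).


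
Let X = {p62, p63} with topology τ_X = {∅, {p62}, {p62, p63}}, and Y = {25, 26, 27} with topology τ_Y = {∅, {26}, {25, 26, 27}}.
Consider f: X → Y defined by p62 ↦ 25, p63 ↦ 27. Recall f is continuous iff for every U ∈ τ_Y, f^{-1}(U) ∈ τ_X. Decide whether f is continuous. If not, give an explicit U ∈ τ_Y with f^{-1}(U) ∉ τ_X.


f IS continuous.

Compute f^{-1}(U) for each U ∈ τ_Y:
  U = ∅: f^{-1}(U) = ∅ ∈ τ_X ✓.
  U = {26}: f^{-1}(U) = ∅ ∈ τ_X ✓.
  U = {25, 26, 27}: f^{-1}(U) = {p62, p63} ∈ τ_X ✓.
Every preimage lies in τ_X, so f IS continuous.


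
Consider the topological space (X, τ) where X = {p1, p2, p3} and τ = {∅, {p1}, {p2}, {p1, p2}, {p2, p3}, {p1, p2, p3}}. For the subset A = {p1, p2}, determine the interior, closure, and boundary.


int(A) = {p1, p2}, cl(A) = {p1, p2, p3}, ∂A = {p3}.

Closed sets in (X, τ) are complements of opens:
  closed(X, τ) = {∅, {p1}, {p3}, {p1, p3}, {p2, p3}, {p1, p2, p3}}.
int(A) = ⋃ {U ∈ τ : U ⊆ A}. Opens contained in A: ∅, {p1}, {p2}, {p1, p2}.
Taking the union of these: int(A) = {p1, p2}.
cl(A) = ⋂ {C closed : A ⊆ C}. Closed sets containing A: {p1, p2, p3}.
Intersecting these: cl(A) = {p1, p2, p3}.
∂A = cl(A) ∖ int(A) = {p1, p2, p3} ∖ {p1, p2} = {p3}.


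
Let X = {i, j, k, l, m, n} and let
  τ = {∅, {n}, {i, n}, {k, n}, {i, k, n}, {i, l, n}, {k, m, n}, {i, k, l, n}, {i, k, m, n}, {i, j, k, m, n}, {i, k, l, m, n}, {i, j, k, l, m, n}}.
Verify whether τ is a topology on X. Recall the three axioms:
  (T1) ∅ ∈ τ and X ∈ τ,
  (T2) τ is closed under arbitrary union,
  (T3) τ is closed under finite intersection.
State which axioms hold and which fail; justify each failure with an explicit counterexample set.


τ IS a topology on X.

Axiom (T1): ∅ ∈ τ? Yes; X ∈ τ? Yes.
Axiom (T2/T3): check pairwise unions and intersections of members of τ.
All pairwise intersections and unions checked — each lies in τ. Therefore τ satisfies (T1), (T2), (T3): it IS a topology on X.


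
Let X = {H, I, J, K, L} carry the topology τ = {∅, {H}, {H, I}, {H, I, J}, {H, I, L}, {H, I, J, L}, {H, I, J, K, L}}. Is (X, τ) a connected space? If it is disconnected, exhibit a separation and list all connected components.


(X, τ) is connected.

Find clopen sets (U ∈ τ with X ∖ U ∈ τ):
  U = ∅, X ∖ U = {H, I, J, K, L} — both open, so U is clopen.
  U = {H, I, J, K, L}, X ∖ U = ∅ — both open, so U is clopen.
Only trivial clopens (∅ and X) exist, so (X, τ) is connected.
Compute connected components by grouping points that agree on all clopens:
  component: {H, I, J, K, L}


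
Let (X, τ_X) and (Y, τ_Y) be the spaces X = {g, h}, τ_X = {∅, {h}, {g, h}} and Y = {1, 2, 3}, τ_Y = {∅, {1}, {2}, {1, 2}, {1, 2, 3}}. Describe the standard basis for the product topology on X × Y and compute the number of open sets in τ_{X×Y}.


Basis B = {∅ × ∅, {h} × {1}, {h} × {2}, {g, h} × {1}, {g, h} × {2}, {h} × {1, 2}, {h} × {1, 2, 3}, {g, h} × {1, 2}, {g, h} × {1, 2, 3}}; |τ_{X×Y}| = 14.

Enumerate products U × V with U ∈ τ_X, V ∈ τ_Y (deduplicated):
  ∅ × ∅ = {} (∅)
  {h} × {1} = {(h,1)}
  {h} × {2} = {(h,2)}
  {g, h} × {1} = {(g,1), (h,1)}
  {g, h} × {2} = {(g,2), (h,2)}
  {h} × {1, 2} = {(h,1), (h,2)}
  {h} × {1, 2, 3} = {(h,1), (h,2), (h,3)}
  {g, h} × {1, 2} = {(g,1), (g,2), (h,1), (h,2)}
  {g, h} × {1, 2, 3} = {(g,1), (g,2), (g,3), (h,1), (h,2), (h,3)}
These 9 distinct sets form the basis B.
Close under arbitrary unions to get τ_{X×Y}; counting gives |τ_{X×Y}| = 14.


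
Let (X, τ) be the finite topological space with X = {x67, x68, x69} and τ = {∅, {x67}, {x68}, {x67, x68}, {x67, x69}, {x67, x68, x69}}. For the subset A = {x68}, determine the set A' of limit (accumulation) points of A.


A' = ∅

For each x ∈ X, list the open sets U ∈ τ with x ∈ U, then check whether U ∩ (A ∖ {x}) ≠ ∅ for every such U.
  x = x67: open {x67} ∋ x has {x67} ∩ (A ∖ {x67}) = ∅, so x is NOT a limit point.
  x = x68: open {x68} ∋ x has {x68} ∩ (A ∖ {x68}) = ∅, so x is NOT a limit point.
  x = x69: open {x67, x69} ∋ x has {x67, x69} ∩ (A ∖ {x69}) = ∅, so x is NOT a limit point.
Collecting: A' = ∅.


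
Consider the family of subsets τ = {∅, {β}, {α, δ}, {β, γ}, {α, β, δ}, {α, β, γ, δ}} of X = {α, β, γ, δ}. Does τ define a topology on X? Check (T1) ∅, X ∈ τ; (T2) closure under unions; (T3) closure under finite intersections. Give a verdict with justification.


τ IS a topology on X.

Axiom (T1): ∅ ∈ τ? Yes; X ∈ τ? Yes.
Axiom (T2/T3): check pairwise unions and intersections of members of τ.
All pairwise intersections and unions checked — each lies in τ. Therefore τ satisfies (T1), (T2), (T3): it IS a topology on X.


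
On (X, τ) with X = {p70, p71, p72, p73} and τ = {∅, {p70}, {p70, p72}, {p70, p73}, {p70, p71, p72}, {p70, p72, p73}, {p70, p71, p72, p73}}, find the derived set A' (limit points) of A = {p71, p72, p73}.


A' = {p71}

For each x ∈ X, list the open sets U ∈ τ with x ∈ U, then check whether U ∩ (A ∖ {x}) ≠ ∅ for every such U.
  x = p70: open {p70} ∋ x has {p70} ∩ (A ∖ {p70}) = ∅, so x is NOT a limit point.
  x = p71: opens ∋ x are {p70, p71, p72}, {p70, p71, p72, p73}; each meets A ∖ {p71}, so x IS a limit point.
  x = p72: open {p70, p72} ∋ x has {p70, p72} ∩ (A ∖ {p72}) = ∅, so x is NOT a limit point.
  x = p73: open {p70, p73} ∋ x has {p70, p73} ∩ (A ∖ {p73}) = ∅, so x is NOT a limit point.
Collecting: A' = {p71}.


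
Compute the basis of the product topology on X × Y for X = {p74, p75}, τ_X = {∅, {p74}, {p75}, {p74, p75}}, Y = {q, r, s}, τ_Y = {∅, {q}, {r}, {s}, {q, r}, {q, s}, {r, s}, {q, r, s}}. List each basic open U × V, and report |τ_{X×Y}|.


Basis B = {∅ × ∅, {p74} × {q}, {p74} × {r}, {p74} × {s}, {p75} × {q}, {p75} × {r}, {p75} × {s}, {p74} × {q, r}, {p74} × {q, s}, {p74, p75} × {q}, {p74} × {r, s}, {p74, p75} × {r}, {p74, p75} × {s}, {p75} × {q, r}, {p75} × {q, s}, {p75} × {r, s}, {p74} × {q, r, s}, {p75} × {q, r, s}, {p74, p75} × {q, r}, {p74, p75} × {q, s}, {p74, p75} × {r, s}, {p74, p75} × {q, r, s}}; |τ_{X×Y}| = 64.

Enumerate products U × V with U ∈ τ_X, V ∈ τ_Y (deduplicated):
  ∅ × ∅ = {} (∅)
  {p74} × {q} = {(p74,q)}
  {p74} × {r} = {(p74,r)}
  {p74} × {s} = {(p74,s)}
  {p75} × {q} = {(p75,q)}
  {p75} × {r} = {(p75,r)}
  {p75} × {s} = {(p75,s)}
  {p74} × {q, r} = {(p74,q), (p74,r)}
  {p74} × {q, s} = {(p74,q), (p74,s)}
  {p74, p75} × {q} = {(p74,q), (p75,q)}
  {p74} × {r, s} = {(p74,r), (p74,s)}
  {p74, p75} × {r} = {(p74,r), (p75,r)}
  {p74, p75} × {s} = {(p74,s), (p75,s)}
  {p75} × {q, r} = {(p75,q), (p75,r)}
  {p75} × {q, s} = {(p75,q), (p75,s)}
  {p75} × {r, s} = {(p75,r), (p75,s)}
  {p74} × {q, r, s} = {(p74,q), (p74,r), (p74,s)}
  {p75} × {q, r, s} = {(p75,q), (p75,r), (p75,s)}
  {p74, p75} × {q, r} = {(p74,q), (p74,r), (p75,q), (p75,r)}
  {p74, p75} × {q, s} = {(p74,q), (p74,s), (p75,q), (p75,s)}
  {p74, p75} × {r, s} = {(p74,r), (p74,s), (p75,r), (p75,s)}
  {p74, p75} × {q, r, s} = {(p74,q), (p74,r), (p74,s), (p75,q), (p75,r), (p75,s)}
These 22 distinct sets form the basis B.
Close under arbitrary unions to get τ_{X×Y}; counting gives |τ_{X×Y}| = 64.


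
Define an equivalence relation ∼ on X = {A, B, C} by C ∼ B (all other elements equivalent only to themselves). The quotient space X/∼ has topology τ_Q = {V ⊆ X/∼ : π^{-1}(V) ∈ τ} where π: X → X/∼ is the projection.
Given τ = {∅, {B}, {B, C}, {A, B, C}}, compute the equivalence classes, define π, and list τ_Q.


X/∼ = {[A], [B=C]}; |τ_Q| = 3.

Equivalence classes: [A], [B=C].
Quotient map π: X → X/∼ sends A ↦ [A], B ↦ [B=C], C ↦ [B=C].
For each subset V ⊆ X/∼, compute π^{-1}(V) ⊆ X and check whether π^{-1}(V) ∈ τ. V is open in τ_Q iff π^{-1}(V) ∈ τ.
  V = {}: π^{-1}(V) = ∅ ∈ τ ✓.
  V = {[A]}: π^{-1}(V) = {A} ∉ τ ✗.
  V = {[B=C]}: π^{-1}(V) = {B, C} ∈ τ ✓.
  V = {[A], [B=C]}: π^{-1}(V) = {A, B, C} ∈ τ ✓.
Open sets in the quotient: τ_Q = {{}, {[B=C]}, {[A], [B=C]}} (3 elements).


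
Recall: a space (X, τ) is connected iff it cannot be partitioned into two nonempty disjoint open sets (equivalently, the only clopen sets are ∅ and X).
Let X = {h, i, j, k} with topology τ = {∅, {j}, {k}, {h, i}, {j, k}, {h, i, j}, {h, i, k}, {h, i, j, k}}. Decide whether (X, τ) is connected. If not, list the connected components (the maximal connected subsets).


(X, τ) is disconnected; components = [{j}, {k}, {h, i}].

Find clopen sets (U ∈ τ with X ∖ U ∈ τ):
  U = ∅, X ∖ U = {h, i, j, k} — both open, so U is clopen.
  U = {j}, X ∖ U = {h, i, k} — both open, so U is clopen.
  U = {k}, X ∖ U = {h, i, j} — both open, so U is clopen.
  U = {h, i}, X ∖ U = {j, k} — both open, so U is clopen.
  U = {j, k}, X ∖ U = {h, i} — both open, so U is clopen.
  U = {h, i, j}, X ∖ U = {k} — both open, so U is clopen.
  U = {h, i, k}, X ∖ U = {j} — both open, so U is clopen.
  U = {h, i, j, k}, X ∖ U = ∅ — both open, so U is clopen.
Nontrivial clopen(s) exist: e.g. {h, i, k}. So (X, τ) is disconnected.
Compute connected components by grouping points that agree on all clopens:
  component: {j}
  component: {k}
  component: {h, i}


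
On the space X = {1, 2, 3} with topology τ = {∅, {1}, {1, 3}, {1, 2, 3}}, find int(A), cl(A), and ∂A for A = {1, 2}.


int(A) = {1}, cl(A) = {1, 2, 3}, ∂A = {2, 3}.

Closed sets in (X, τ) are complements of opens:
  closed(X, τ) = {∅, {2}, {2, 3}, {1, 2, 3}}.
int(A) = ⋃ {U ∈ τ : U ⊆ A}. Opens contained in A: ∅, {1}.
Taking the union of these: int(A) = {1}.
cl(A) = ⋂ {C closed : A ⊆ C}. Closed sets containing A: {1, 2, 3}.
Intersecting these: cl(A) = {1, 2, 3}.
∂A = cl(A) ∖ int(A) = {1, 2, 3} ∖ {1} = {2, 3}.


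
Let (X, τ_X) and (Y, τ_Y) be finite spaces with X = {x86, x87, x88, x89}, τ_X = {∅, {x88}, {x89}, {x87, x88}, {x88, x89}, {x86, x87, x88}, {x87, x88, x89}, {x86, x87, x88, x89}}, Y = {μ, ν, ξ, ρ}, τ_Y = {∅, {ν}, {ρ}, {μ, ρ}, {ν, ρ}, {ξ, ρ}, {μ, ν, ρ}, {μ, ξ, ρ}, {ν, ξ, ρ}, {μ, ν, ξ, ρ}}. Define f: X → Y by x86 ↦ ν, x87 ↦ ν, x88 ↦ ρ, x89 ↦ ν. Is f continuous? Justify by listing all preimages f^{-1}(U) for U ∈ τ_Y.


f is NOT continuous.

Compute f^{-1}(U) for each U ∈ τ_Y:
  U = ∅: f^{-1}(U) = ∅ ∈ τ_X ✓.
  U = {ν}: f^{-1}(U) = {x86, x87, x89} ∉ τ_X ✗.
  U = {ρ}: f^{-1}(U) = {x88} ∈ τ_X ✓.
  U = {μ, ρ}: f^{-1}(U) = {x88} ∈ τ_X ✓.
  U = {ν, ρ}: f^{-1}(U) = {x86, x87, x88, x89} ∈ τ_X ✓.
  U = {ξ, ρ}: f^{-1}(U) = {x88} ∈ τ_X ✓.
  U = {μ, ν, ρ}: f^{-1}(U) = {x86, x87, x88, x89} ∈ τ_X ✓.
  U = {μ, ξ, ρ}: f^{-1}(U) = {x88} ∈ τ_X ✓.
  U = {ν, ξ, ρ}: f^{-1}(U) = {x86, x87, x88, x89} ∈ τ_X ✓.
  U = {μ, ν, ξ, ρ}: f^{-1}(U) = {x86, x87, x88, x89} ∈ τ_X ✓.
Found U = {ν} with f^{-1}(U) = {x86, x87, x89} not in τ_X. Therefore f is NOT continuous.


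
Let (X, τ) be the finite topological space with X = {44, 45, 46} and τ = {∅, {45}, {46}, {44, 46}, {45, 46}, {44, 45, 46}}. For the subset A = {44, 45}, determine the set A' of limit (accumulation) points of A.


A' = ∅

For each x ∈ X, list the open sets U ∈ τ with x ∈ U, then check whether U ∩ (A ∖ {x}) ≠ ∅ for every such U.
  x = 44: open {44, 46} ∋ x has {44, 46} ∩ (A ∖ {44}) = ∅, so x is NOT a limit point.
  x = 45: open {45} ∋ x has {45} ∩ (A ∖ {45}) = ∅, so x is NOT a limit point.
  x = 46: open {46} ∋ x has {46} ∩ (A ∖ {46}) = ∅, so x is NOT a limit point.
Collecting: A' = ∅.


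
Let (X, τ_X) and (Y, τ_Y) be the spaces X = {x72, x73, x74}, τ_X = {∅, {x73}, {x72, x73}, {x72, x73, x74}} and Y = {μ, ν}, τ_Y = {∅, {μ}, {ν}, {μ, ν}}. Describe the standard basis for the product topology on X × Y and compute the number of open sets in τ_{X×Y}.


Basis B = {∅ × ∅, {x73} × {μ}, {x73} × {ν}, {x72, x73} × {μ}, {x72, x73} × {ν}, {x73} × {μ, ν}, {x72, x73, x74} × {μ}, {x72, x73, x74} × {ν}, {x72, x73} × {μ, ν}, {x72, x73, x74} × {μ, ν}}; |τ_{X×Y}| = 16.

Enumerate products U × V with U ∈ τ_X, V ∈ τ_Y (deduplicated):
  ∅ × ∅ = {} (∅)
  {x73} × {μ} = {(x73,μ)}
  {x73} × {ν} = {(x73,ν)}
  {x72, x73} × {μ} = {(x72,μ), (x73,μ)}
  {x72, x73} × {ν} = {(x72,ν), (x73,ν)}
  {x73} × {μ, ν} = {(x73,μ), (x73,ν)}
  {x72, x73, x74} × {μ} = {(x72,μ), (x73,μ), (x74,μ)}
  {x72, x73, x74} × {ν} = {(x72,ν), (x73,ν), (x74,ν)}
  {x72, x73} × {μ, ν} = {(x72,μ), (x72,ν), (x73,μ), (x73,ν)}
  {x72, x73, x74} × {μ, ν} = {(x72,μ), (x72,ν), (x73,μ), (x73,ν), (x74,μ), (x74,ν)}
These 10 distinct sets form the basis B.
Close under arbitrary unions to get τ_{X×Y}; counting gives |τ_{X×Y}| = 16.


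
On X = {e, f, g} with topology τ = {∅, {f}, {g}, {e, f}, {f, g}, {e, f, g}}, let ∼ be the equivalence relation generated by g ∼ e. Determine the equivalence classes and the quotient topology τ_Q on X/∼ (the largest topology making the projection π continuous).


X/∼ = {[e=g], [f]}; |τ_Q| = 3.

Equivalence classes: [e=g], [f].
Quotient map π: X → X/∼ sends e ↦ [e=g], f ↦ [f], g ↦ [e=g].
For each subset V ⊆ X/∼, compute π^{-1}(V) ⊆ X and check whether π^{-1}(V) ∈ τ. V is open in τ_Q iff π^{-1}(V) ∈ τ.
  V = {}: π^{-1}(V) = ∅ ∈ τ ✓.
  V = {[e=g]}: π^{-1}(V) = {e, g} ∉ τ ✗.
  V = {[f]}: π^{-1}(V) = {f} ∈ τ ✓.
  V = {[e=g], [f]}: π^{-1}(V) = {e, f, g} ∈ τ ✓.
Open sets in the quotient: τ_Q = {{}, {[f]}, {[e=g], [f]}} (3 elements).


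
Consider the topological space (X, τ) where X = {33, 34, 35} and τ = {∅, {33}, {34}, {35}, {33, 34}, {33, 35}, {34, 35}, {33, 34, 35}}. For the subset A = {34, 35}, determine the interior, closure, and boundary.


int(A) = {34, 35}, cl(A) = {34, 35}, ∂A = ∅.

Closed sets in (X, τ) are complements of opens:
  closed(X, τ) = {∅, {33}, {34}, {35}, {33, 34}, {33, 35}, {34, 35}, {33, 34, 35}}.
int(A) = ⋃ {U ∈ τ : U ⊆ A}. Opens contained in A: ∅, {34}, {35}, {34, 35}.
Taking the union of these: int(A) = {34, 35}.
cl(A) = ⋂ {C closed : A ⊆ C}. Closed sets containing A: {34, 35}, {33, 34, 35}.
Intersecting these: cl(A) = {34, 35}.
∂A = cl(A) ∖ int(A) = {34, 35} ∖ {34, 35} = ∅.


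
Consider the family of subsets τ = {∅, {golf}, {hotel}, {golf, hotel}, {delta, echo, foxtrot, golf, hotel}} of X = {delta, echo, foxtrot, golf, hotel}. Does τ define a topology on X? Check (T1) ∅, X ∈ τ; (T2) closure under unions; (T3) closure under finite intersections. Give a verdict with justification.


τ IS a topology on X.

Axiom (T1): ∅ ∈ τ? Yes; X ∈ τ? Yes.
Axiom (T2/T3): check pairwise unions and intersections of members of τ.
All pairwise intersections and unions checked — each lies in τ. Therefore τ satisfies (T1), (T2), (T3): it IS a topology on X.


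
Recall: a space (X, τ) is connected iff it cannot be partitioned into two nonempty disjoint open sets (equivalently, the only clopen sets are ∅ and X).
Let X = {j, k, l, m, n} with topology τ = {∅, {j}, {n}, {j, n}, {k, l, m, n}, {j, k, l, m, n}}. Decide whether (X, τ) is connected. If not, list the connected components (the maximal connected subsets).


(X, τ) is disconnected; components = [{j}, {k, l, m, n}].

Find clopen sets (U ∈ τ with X ∖ U ∈ τ):
  U = ∅, X ∖ U = {j, k, l, m, n} — both open, so U is clopen.
  U = {j}, X ∖ U = {k, l, m, n} — both open, so U is clopen.
  U = {k, l, m, n}, X ∖ U = {j} — both open, so U is clopen.
  U = {j, k, l, m, n}, X ∖ U = ∅ — both open, so U is clopen.
Nontrivial clopen(s) exist: e.g. {k, l, m, n}. So (X, τ) is disconnected.
Compute connected components by grouping points that agree on all clopens:
  component: {j}
  component: {k, l, m, n}


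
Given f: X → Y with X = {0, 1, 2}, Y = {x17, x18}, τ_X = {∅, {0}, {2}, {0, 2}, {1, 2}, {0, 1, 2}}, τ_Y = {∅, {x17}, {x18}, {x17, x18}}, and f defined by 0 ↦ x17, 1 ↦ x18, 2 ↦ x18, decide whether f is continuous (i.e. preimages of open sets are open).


f IS continuous.

Compute f^{-1}(U) for each U ∈ τ_Y:
  U = ∅: f^{-1}(U) = ∅ ∈ τ_X ✓.
  U = {x17}: f^{-1}(U) = {0} ∈ τ_X ✓.
  U = {x18}: f^{-1}(U) = {1, 2} ∈ τ_X ✓.
  U = {x17, x18}: f^{-1}(U) = {0, 1, 2} ∈ τ_X ✓.
Every preimage lies in τ_X, so f IS continuous.


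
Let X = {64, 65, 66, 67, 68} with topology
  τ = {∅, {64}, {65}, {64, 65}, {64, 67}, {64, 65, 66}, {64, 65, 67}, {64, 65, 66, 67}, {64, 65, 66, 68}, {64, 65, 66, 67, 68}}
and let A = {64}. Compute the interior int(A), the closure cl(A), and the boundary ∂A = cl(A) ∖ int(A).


int(A) = {64}, cl(A) = {64, 66, 67, 68}, ∂A = {66, 67, 68}.

Closed sets in (X, τ) are complements of opens:
  closed(X, τ) = {∅, {67}, {68}, {66, 68}, {67, 68}, {65, 66, 68}, {66, 67, 68}, {64, 66, 67, 68}, {65, 66, 67, 68}, {64, 65, 66, 67, 68}}.
int(A) = ⋃ {U ∈ τ : U ⊆ A}. Opens contained in A: ∅, {64}.
Taking the union of these: int(A) = {64}.
cl(A) = ⋂ {C closed : A ⊆ C}. Closed sets containing A: {64, 66, 67, 68}, {64, 65, 66, 67, 68}.
Intersecting these: cl(A) = {64, 66, 67, 68}.
∂A = cl(A) ∖ int(A) = {64, 66, 67, 68} ∖ {64} = {66, 67, 68}.


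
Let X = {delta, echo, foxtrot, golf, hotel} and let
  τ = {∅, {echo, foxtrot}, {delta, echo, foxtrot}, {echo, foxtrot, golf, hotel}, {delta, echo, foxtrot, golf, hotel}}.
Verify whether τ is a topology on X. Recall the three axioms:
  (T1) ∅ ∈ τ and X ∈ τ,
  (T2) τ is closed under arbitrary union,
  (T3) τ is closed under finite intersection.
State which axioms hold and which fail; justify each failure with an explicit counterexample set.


τ IS a topology on X.

Axiom (T1): ∅ ∈ τ? Yes; X ∈ τ? Yes.
Axiom (T2/T3): check pairwise unions and intersections of members of τ.
All pairwise intersections and unions checked — each lies in τ. Therefore τ satisfies (T1), (T2), (T3): it IS a topology on X.


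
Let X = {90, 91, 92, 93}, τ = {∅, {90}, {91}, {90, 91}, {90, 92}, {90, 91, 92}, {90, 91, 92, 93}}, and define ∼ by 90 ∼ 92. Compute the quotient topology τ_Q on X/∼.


X/∼ = {[90=92], [91], [93]}; |τ_Q| = 5.

Equivalence classes: [90=92], [91], [93].
Quotient map π: X → X/∼ sends 90 ↦ [90=92], 91 ↦ [91], 92 ↦ [90=92], 93 ↦ [93].
For each subset V ⊆ X/∼, compute π^{-1}(V) ⊆ X and check whether π^{-1}(V) ∈ τ. V is open in τ_Q iff π^{-1}(V) ∈ τ.
  V = {}: π^{-1}(V) = ∅ ∈ τ ✓.
  V = {[90=92]}: π^{-1}(V) = {90, 92} ∈ τ ✓.
  V = {[91]}: π^{-1}(V) = {91} ∈ τ ✓.
  V = {[90=92], [91]}: π^{-1}(V) = {90, 91, 92} ∈ τ ✓.
  V = {[93]}: π^{-1}(V) = {93} ∉ τ ✗.
  V = {[90=92], [93]}: π^{-1}(V) = {90, 92, 93} ∉ τ ✗.
  V = {[91], [93]}: π^{-1}(V) = {91, 93} ∉ τ ✗.
  V = {[90=92], [91], [93]}: π^{-1}(V) = {90, 91, 92, 93} ∈ τ ✓.
Open sets in the quotient: τ_Q = {{}, {[90=92]}, {[91]}, {[90=92], [91]}, {[90=92], [91], [93]}} (5 elements).


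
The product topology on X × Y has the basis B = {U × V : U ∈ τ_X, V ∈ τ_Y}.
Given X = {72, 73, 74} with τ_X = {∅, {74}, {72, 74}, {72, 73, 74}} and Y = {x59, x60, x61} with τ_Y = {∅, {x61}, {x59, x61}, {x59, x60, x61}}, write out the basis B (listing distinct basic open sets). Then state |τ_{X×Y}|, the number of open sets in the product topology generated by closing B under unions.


Basis B = {∅ × ∅, {74} × {x61}, {72, 74} × {x61}, {74} × {x59, x61}, {72, 73, 74} × {x61}, {74} × {x59, x60, x61}, {72, 74} × {x59, x61}, {72, 74} × {x59, x60, x61}, {72, 73, 74} × {x59, x61}, {72, 73, 74} × {x59, x60, x61}}; |τ_{X×Y}| = 20.

Enumerate products U × V with U ∈ τ_X, V ∈ τ_Y (deduplicated):
  ∅ × ∅ = {} (∅)
  {74} × {x61} = {(74,x61)}
  {72, 74} × {x61} = {(72,x61), (74,x61)}
  {74} × {x59, x61} = {(74,x59), (74,x61)}
  {72, 73, 74} × {x61} = {(72,x61), (73,x61), (74,x61)}
  {74} × {x59, x60, x61} = {(74,x59), (74,x60), (74,x61)}
  {72, 74} × {x59, x61} = {(72,x59), (72,x61), (74,x59), (74,x61)}
  {72, 74} × {x59, x60, x61} = {(72,x59), (72,x60), (72,x61), (74,x59), (74,x60), (74,x61)}
  {72, 73, 74} × {x59, x61} = {(72,x59), (72,x61), (73,x59), (73,x61), (74,x59), (74,x61)}
  {72, 73, 74} × {x59, x60, x61} = {(72,x59), (72,x60), (72,x61), (73,x59), (73,x60), (73,x61), (74,x59), (74,x60), (74,x61)}
These 10 distinct sets form the basis B.
Close under arbitrary unions to get τ_{X×Y}; counting gives |τ_{X×Y}| = 20.
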